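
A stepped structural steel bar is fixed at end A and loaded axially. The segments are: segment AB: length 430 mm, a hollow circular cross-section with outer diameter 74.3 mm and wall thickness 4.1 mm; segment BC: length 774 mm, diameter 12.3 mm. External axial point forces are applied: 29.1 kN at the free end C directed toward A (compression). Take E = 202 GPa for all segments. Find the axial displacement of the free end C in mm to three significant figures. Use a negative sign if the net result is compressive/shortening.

-1.01 mm

Internal axial forces (sectioning from the free end, tension +): N_BC = -29.1 kN, N_AB = -29.1 kN.
A_AB = 904.2 mm².
A_BC = 118.8 mm².
δ_AB = -29100·430/(904.2·202000) = -0.06851 mm
δ_BC = -29100·774/(118.8·202000) = -0.9384 mm
δ = Σδ_i = -1.007 mm.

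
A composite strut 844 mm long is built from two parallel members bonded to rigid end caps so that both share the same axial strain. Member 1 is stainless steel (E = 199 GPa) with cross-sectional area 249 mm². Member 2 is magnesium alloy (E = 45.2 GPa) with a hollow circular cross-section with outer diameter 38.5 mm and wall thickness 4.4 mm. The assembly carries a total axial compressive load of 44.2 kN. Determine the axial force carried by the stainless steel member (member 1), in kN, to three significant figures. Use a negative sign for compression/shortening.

-30.9 kN

A_2 = 471.4 mm².
Equal strain + equilibrium ⇒ each member carries load in proportion to AE: A₁E₁ = 49550000 N, A₂E₂ = 21310000 N, ΣAE = 70860000 N.
F₁ = P·A₁E₁/ΣAE = -44200·49550000/70860000 = -30910 N.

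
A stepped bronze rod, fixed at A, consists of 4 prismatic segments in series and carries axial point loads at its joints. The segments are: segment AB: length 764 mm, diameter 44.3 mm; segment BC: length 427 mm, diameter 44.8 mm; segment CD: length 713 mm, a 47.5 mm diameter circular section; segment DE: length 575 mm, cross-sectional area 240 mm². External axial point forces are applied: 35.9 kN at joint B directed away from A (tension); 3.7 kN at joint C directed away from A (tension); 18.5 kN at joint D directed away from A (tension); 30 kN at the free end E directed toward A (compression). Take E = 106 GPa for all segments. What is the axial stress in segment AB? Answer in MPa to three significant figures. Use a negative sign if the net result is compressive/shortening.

Internal axial forces (sectioning from the free end, tension +): N_DE = -30 kN, N_CD = -11.5 kN, N_BC = -7.8 kN, N_AB = 28.1 kN.
A_AB = 1541 mm².
σ_AB = N_AB/A_AB = 28100/1541 = 18.23 MPa.

18.2 MPa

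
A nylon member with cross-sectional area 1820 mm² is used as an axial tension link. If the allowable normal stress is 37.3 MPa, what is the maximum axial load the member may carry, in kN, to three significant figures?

67.9 kN

P_max = σ_allow · A = 37.3 · 1820 = 67890 N = 67.89 kN.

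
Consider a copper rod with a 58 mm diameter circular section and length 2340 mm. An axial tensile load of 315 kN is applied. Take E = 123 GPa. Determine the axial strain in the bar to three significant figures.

A = 2642 mm².
σ = N/A = 119.2 MPa; ε = σ/E = 119.2/123000 = 9.693e-04.

9.69e-04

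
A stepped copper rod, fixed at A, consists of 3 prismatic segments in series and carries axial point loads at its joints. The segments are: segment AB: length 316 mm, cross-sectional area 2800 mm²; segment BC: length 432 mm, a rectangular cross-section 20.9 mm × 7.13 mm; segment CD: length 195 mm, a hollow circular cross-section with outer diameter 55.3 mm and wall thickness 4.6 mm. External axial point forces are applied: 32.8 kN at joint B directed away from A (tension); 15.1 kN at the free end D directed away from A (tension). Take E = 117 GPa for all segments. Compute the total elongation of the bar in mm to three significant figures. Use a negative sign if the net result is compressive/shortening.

Internal axial forces (sectioning from the free end, tension +): N_CD = 15.1 kN, N_BC = 15.1 kN, N_AB = 47.9 kN.
A_BC = 149 mm².
A_CD = 732.7 mm².
δ_AB = 47900·316/(2800·117000) = 0.0462 mm
δ_BC = 15100·432/(149·117000) = 0.3741 mm
δ_CD = 15100·195/(732.7·117000) = 0.03435 mm
δ = Σδ_i = 0.4547 mm.

0.455 mm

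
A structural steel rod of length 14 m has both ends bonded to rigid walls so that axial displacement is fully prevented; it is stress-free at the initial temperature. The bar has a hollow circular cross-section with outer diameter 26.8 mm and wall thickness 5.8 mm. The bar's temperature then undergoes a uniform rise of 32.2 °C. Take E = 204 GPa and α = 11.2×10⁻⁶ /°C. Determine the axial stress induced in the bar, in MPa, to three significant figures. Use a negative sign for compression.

Free thermal expansion αLΔT = 11.2e-6 · 14000 · 32.2 = 5.049 mm.
The walls impose strain ε = −(5.049)/14000 = -3.6064e-04; σ = Eε = 204000 · -3.6064e-04 = -73.57 MPa.

-73.6 MPa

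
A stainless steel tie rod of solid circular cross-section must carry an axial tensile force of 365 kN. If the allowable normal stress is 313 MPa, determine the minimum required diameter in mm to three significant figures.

38.5 mm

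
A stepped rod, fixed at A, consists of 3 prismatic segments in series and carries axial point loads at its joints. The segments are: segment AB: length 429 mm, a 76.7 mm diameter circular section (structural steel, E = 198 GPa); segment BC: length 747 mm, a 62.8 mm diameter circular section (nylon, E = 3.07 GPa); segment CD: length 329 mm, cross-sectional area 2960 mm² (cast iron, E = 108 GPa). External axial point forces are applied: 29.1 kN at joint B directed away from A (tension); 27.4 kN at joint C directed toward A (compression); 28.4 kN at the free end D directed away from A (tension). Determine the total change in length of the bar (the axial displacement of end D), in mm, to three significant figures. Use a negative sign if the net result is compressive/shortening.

0.122 mm

Internal axial forces (sectioning from the free end, tension +): N_CD = 28.4 kN, N_BC = 1 kN, N_AB = 30.1 kN.
A_AB = 4620 mm².
A_BC = 3097 mm².
δ_AB = 30100·429/(4620·198000) = 0.01411 mm
δ_BC = 1000·747/(3097·3070) = 0.07855 mm
δ_CD = 28400·329/(2960·108000) = 0.02923 mm
δ = Σδ_i = 0.1219 mm.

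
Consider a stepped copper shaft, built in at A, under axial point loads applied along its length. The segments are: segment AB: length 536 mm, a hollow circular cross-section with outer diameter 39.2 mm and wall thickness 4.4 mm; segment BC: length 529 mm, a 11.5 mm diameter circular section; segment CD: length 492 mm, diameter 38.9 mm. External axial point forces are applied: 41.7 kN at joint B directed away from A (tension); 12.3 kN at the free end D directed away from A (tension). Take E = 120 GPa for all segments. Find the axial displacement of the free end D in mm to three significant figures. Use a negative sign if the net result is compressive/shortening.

1.07 mm

Internal axial forces (sectioning from the free end, tension +): N_CD = 12.3 kN, N_BC = 12.3 kN, N_AB = 54 kN.
A_AB = 481 mm².
A_BC = 103.9 mm².
A_CD = 1188 mm².
δ_AB = 54000·536/(481·120000) = 0.5014 mm
δ_BC = 12300·529/(103.9·120000) = 0.522 mm
δ_CD = 12300·492/(1188·120000) = 0.04243 mm
δ = Σδ_i = 1.066 mm.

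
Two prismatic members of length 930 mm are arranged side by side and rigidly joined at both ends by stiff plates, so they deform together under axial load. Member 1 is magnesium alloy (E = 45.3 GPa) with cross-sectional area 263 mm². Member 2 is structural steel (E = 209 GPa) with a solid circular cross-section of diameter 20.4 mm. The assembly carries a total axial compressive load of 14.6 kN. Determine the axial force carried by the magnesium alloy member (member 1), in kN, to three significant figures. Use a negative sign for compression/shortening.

-2.17 kN

A_2 = 326.9 mm².
Equal strain + equilibrium ⇒ each member carries load in proportion to AE: A₁E₁ = 11910000 N, A₂E₂ = 68310000 N, ΣAE = 80230000 N.
F₁ = P·A₁E₁/ΣAE = -14600·11910000/80230000 = -2168 N.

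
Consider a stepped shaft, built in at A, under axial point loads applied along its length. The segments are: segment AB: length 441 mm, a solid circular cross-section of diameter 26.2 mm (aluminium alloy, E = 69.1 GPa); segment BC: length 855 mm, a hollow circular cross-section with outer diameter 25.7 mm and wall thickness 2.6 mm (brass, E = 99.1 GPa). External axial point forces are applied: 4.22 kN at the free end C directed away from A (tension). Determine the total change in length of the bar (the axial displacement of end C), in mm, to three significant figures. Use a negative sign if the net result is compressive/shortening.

Internal axial forces (sectioning from the free end, tension +): N_BC = 4.22 kN, N_AB = 4.22 kN.
A_AB = 539.1 mm².
A_BC = 188.7 mm².
δ_AB = 4220·441/(539.1·69100) = 0.04996 mm
δ_BC = 4220·855/(188.7·99100) = 0.193 mm
δ = Σδ_i = 0.2429 mm.

0.243 mm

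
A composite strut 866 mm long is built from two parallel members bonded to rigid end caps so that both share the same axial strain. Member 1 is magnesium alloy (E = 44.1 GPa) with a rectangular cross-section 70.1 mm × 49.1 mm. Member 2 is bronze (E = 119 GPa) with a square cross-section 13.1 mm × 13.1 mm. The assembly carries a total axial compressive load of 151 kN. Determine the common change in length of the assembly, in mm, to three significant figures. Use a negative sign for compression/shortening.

A_1 = 3442 mm².
A_2 = 171.6 mm².
Equal strain + equilibrium ⇒ each member carries load in proportion to AE: A₁E₁ = 151800000 N, A₂E₂ = 20420000 N, ΣAE = 172200000 N.
δ = PL/ΣAE = -151000·866/172200000 = -0.7593 mm.

-0.759 mm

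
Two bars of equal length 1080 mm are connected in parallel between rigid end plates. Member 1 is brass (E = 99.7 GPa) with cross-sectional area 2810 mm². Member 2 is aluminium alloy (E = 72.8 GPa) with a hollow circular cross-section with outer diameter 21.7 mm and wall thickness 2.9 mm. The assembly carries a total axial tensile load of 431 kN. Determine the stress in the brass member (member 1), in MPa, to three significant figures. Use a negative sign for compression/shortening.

147 MPa

A_2 = 171.3 mm².
Equal strain + equilibrium ⇒ each member carries load in proportion to AE: A₁E₁ = 280200000 N, A₂E₂ = 12470000 N, ΣAE = 292600000 N.
σ₁ = P·E₁/ΣAE = 431000·99700/292600000 = 146.8 MPa.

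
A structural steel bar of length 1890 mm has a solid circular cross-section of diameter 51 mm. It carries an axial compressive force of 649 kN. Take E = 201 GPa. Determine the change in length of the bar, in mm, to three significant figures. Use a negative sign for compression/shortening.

A = 2043 mm².
δ_mech = NL/(AE) = -649000·1890/(2043·201000) = -2.987 mm.

-2.99 mm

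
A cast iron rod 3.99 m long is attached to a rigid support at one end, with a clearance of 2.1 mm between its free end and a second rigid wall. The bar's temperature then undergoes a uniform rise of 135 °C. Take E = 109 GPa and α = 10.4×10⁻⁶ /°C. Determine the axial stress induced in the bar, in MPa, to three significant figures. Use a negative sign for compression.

-95.7 MPa

Free thermal expansion αLΔT = 10.4e-6 · 3990 · 135 = 5.602 mm.
The walls engage after the gap closes; constrained expansion = 5.602 − 2.1 = 3.502 mm.
The walls impose strain ε = −(3.502)/3990 = -8.7768e-04; σ = Eε = 109000 · -8.7768e-04 = -95.67 MPa.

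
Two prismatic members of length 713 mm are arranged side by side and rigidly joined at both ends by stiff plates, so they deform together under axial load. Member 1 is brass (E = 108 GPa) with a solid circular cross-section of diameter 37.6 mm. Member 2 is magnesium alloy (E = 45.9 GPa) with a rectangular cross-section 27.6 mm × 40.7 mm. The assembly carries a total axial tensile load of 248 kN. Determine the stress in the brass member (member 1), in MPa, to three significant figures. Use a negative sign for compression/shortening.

156 MPa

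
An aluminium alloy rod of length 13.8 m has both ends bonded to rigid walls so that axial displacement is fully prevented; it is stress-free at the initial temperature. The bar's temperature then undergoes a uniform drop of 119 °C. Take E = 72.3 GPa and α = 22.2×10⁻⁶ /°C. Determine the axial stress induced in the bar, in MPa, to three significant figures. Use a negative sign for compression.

191 MPa

Free thermal expansion αLΔT = 22.2e-6 · 13800 · -119 = -36.46 mm.
The walls impose strain ε = −(-36.46)/13800 = 2.6418e-03; σ = Eε = 72300 · 2.6418e-03 = 191 MPa.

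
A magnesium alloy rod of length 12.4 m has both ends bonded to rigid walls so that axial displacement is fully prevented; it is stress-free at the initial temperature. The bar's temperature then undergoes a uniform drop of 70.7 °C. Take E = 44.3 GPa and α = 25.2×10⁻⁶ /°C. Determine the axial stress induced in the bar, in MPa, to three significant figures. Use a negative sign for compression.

78.9 MPa

Free thermal expansion αLΔT = 25.2e-6 · 12400 · -70.7 = -22.09 mm.
The walls impose strain ε = −(-22.09)/12400 = 1.7816e-03; σ = Eε = 44300 · 1.7816e-03 = 78.93 MPa.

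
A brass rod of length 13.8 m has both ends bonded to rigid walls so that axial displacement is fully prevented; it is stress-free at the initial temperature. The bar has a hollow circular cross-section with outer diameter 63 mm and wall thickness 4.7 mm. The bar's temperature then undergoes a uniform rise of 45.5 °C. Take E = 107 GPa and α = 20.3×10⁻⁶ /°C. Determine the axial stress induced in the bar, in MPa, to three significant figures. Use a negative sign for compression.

-98.8 MPa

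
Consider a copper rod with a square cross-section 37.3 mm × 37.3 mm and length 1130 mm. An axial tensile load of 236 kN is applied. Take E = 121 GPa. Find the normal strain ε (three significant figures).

A = 1391 mm².
σ = N/A = 169.6 MPa; ε = σ/E = 169.6/121000 = 1.402e-03.

0.00140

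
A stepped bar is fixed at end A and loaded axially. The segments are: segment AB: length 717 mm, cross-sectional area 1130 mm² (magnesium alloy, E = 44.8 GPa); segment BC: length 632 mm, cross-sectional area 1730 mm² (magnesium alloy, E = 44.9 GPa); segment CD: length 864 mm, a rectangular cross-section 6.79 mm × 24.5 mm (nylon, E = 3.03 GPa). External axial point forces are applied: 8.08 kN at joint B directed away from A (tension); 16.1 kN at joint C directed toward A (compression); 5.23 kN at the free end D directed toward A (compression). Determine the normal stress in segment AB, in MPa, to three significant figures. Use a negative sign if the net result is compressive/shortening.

Internal axial forces (sectioning from the free end, tension +): N_CD = -5.23 kN, N_BC = -21.33 kN, N_AB = -13.25 kN.
σ_AB = N_AB/A_AB = -13250/1130 = -11.73 MPa.

-11.7 MPa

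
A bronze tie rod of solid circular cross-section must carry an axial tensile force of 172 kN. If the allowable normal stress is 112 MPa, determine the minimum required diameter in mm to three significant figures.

44.2 mm

Required area A ≥ P/σ_allow = 172000/112 = 1536 mm².
For a solid circular section, d ≥ √(4A/π) = 44.22 mm.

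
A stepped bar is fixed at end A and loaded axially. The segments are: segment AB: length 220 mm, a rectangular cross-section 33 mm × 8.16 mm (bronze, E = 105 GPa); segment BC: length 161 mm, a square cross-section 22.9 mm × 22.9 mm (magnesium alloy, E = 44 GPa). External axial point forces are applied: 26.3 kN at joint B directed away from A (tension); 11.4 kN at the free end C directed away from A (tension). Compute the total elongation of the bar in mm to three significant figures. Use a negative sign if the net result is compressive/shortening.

Internal axial forces (sectioning from the free end, tension +): N_BC = 11.4 kN, N_AB = 37.7 kN.
A_AB = 269.3 mm².
A_BC = 524.4 mm².
δ_AB = 37700·220/(269.3·105000) = 0.2933 mm
δ_BC = 11400·161/(524.4·44000) = 0.07954 mm
δ = Σδ_i = 0.3729 mm.

0.373 mm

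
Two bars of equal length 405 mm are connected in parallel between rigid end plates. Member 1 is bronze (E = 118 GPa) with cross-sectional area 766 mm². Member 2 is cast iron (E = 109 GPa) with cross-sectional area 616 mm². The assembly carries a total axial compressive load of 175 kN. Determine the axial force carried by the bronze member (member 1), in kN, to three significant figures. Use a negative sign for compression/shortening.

Equal strain + equilibrium ⇒ each member carries load in proportion to AE: A₁E₁ = 90390000 N, A₂E₂ = 67140000 N, ΣAE = 157500000 N.
F₁ = P·A₁E₁/ΣAE = -175000·90390000/157500000 = -100400 N.

-100 kN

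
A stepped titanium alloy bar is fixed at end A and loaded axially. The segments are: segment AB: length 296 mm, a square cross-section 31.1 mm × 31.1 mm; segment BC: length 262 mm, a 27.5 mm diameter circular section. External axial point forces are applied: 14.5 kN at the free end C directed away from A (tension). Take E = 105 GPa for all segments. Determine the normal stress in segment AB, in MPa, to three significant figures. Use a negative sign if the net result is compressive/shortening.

15.0 MPa

Internal axial forces (sectioning from the free end, tension +): N_BC = 14.5 kN, N_AB = 14.5 kN.
A_AB = 967.2 mm².
σ_AB = N_AB/A_AB = 14500/967.2 = 14.99 MPa.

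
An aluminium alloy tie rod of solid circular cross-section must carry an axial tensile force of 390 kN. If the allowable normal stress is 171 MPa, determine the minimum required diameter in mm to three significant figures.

53.9 mm

Required area A ≥ P/σ_allow = 390000/171 = 2281 mm².
For a solid circular section, d ≥ √(4A/π) = 53.89 mm.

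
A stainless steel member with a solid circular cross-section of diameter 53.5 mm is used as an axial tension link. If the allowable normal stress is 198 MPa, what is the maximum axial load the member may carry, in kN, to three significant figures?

A = 2248 mm².
P_max = σ_allow · A = 198 · 2248 = 445100 N = 445.1 kN.

445 kN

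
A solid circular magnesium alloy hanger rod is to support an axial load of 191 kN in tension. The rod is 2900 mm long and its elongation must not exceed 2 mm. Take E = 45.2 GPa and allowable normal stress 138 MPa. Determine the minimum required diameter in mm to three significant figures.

88.3 mm

Required area A ≥ P/σ_allow = 191000/138 = 1384 mm².
For a solid circular section, d ≥ √(4A/π) = 41.98 mm.
Elongation limit: A ≥ PL/(Eδ_allow) = 191000·2900/(45200·2) = 6127 mm² ⇒ d ≥ 88.33 mm.
The elongation limit governs.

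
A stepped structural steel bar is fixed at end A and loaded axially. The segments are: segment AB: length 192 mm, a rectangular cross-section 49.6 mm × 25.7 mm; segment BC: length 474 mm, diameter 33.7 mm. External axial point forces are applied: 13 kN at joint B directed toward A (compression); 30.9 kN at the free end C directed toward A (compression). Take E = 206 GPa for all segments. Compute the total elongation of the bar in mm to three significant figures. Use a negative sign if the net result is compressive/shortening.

-0.112 mm

Internal axial forces (sectioning from the free end, tension +): N_BC = -30.9 kN, N_AB = -43.9 kN.
A_AB = 1275 mm².
A_BC = 892 mm².
δ_AB = -43900·192/(1275·206000) = -0.0321 mm
δ_BC = -30900·474/(892·206000) = -0.07971 mm
δ = Σδ_i = -0.1118 mm.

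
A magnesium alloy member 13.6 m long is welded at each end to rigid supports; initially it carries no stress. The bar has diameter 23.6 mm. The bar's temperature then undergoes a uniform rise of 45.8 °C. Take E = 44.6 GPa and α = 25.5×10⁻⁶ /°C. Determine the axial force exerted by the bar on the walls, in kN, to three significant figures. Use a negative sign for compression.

Free thermal expansion αLΔT = 25.5e-6 · 13600 · 45.8 = 15.88 mm.
The walls impose strain ε = −(15.88)/13600 = -1.1679e-03; σ = Eε = 44600 · -1.1679e-03 = -52.09 MPa.
Wall reaction R = σ·A = -52.09·437.4 = -22790 N = -22.79 kN.

-22.8 kN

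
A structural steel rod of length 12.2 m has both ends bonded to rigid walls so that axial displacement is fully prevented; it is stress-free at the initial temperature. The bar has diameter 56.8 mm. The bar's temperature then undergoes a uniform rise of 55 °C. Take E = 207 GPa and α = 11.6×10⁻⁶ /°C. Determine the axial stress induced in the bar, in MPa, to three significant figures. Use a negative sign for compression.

Free thermal expansion αLΔT = 11.6e-6 · 12200 · 55 = 7.784 mm.
The walls impose strain ε = −(7.784)/12200 = -6.3800e-04; σ = Eε = 207000 · -6.3800e-04 = -132.1 MPa.

-132 MPa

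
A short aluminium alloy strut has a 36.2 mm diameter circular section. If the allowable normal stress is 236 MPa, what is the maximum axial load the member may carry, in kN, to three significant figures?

A = 1029 mm².
P_max = σ_allow · A = 236 · 1029 = 242900 N = 242.9 kN.

243 kN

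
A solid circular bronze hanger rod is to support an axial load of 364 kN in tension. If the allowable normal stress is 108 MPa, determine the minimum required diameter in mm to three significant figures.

65.5 mm

Required area A ≥ P/σ_allow = 364000/108 = 3370 mm².
For a solid circular section, d ≥ √(4A/π) = 65.51 mm.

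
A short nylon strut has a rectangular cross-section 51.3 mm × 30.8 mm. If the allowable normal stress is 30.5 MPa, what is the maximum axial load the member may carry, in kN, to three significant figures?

A = 1580 mm².
P_max = σ_allow · A = 30.5 · 1580 = 48190 N = 48.19 kN.

48.2 kN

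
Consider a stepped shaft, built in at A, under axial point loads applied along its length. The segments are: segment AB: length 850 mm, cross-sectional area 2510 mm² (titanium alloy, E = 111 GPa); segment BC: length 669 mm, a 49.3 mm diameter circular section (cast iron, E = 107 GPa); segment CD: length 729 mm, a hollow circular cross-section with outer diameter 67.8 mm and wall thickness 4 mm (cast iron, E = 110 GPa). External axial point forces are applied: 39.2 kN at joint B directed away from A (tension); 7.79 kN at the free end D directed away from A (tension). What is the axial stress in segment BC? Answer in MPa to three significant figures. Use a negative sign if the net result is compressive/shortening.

4.08 MPa

Internal axial forces (sectioning from the free end, tension +): N_CD = 7.79 kN, N_BC = 7.79 kN, N_AB = 46.99 kN.
A_BC = 1909 mm².
σ_BC = N_BC/A_BC = 7790/1909 = 4.081 MPa.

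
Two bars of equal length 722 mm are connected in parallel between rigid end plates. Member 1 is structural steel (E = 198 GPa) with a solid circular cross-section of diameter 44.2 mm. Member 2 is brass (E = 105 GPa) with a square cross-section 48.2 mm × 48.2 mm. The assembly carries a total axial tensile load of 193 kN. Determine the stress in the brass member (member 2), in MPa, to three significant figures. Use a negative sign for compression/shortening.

A_1 = 1534 mm².
A_2 = 2323 mm².
Equal strain + equilibrium ⇒ each member carries load in proportion to AE: A₁E₁ = 303800000 N, A₂E₂ = 243900000 N, ΣAE = 547700000 N.
σ₂ = P·E₂/ΣAE = 193000·105000/547700000 = 37 MPa.

37.0 MPa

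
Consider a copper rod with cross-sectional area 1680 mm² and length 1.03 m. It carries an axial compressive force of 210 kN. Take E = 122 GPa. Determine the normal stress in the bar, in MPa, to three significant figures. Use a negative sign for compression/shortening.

σ = N/A = -210000/1680 = -125 MPa.

-125 MPa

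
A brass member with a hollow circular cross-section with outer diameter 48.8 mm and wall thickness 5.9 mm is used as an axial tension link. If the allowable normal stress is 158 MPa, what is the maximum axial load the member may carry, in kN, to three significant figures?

A = 795.2 mm².
P_max = σ_allow · A = 158 · 795.2 = 125600 N = 125.6 kN.

126 kN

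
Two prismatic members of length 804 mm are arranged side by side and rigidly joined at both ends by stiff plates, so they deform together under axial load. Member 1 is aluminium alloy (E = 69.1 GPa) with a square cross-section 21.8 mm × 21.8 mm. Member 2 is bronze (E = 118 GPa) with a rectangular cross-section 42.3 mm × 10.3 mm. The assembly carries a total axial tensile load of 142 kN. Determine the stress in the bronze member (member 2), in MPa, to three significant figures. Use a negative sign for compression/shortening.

199 MPa

A_1 = 475.2 mm².
A_2 = 435.7 mm².
Equal strain + equilibrium ⇒ each member carries load in proportion to AE: A₁E₁ = 32840000 N, A₂E₂ = 51410000 N, ΣAE = 84250000 N.
σ₂ = P·E₂/ΣAE = 142000·118000/84250000 = 198.9 MPa.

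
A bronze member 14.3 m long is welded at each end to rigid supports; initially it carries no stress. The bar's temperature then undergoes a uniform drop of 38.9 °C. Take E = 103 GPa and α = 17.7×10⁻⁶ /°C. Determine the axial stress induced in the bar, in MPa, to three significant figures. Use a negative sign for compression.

Free thermal expansion αLΔT = 17.7e-6 · 14300 · -38.9 = -9.846 mm.
The walls impose strain ε = −(-9.846)/14300 = 6.8853e-04; σ = Eε = 103000 · 6.8853e-04 = 70.92 MPa.

70.9 MPa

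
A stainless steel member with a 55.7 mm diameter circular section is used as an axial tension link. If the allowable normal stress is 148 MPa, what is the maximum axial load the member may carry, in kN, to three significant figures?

361 kN

A = 2437 mm².
P_max = σ_allow · A = 148 · 2437 = 360600 N = 360.6 kN.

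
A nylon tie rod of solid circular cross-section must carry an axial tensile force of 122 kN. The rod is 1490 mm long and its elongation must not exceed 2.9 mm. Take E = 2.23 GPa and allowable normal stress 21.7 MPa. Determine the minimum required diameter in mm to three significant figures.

Required area A ≥ P/σ_allow = 122000/21.7 = 5622 mm².
For a solid circular section, d ≥ √(4A/π) = 84.61 mm.
Elongation limit: A ≥ PL/(Eδ_allow) = 122000·1490/(2230·2.9) = 28110 mm² ⇒ d ≥ 189.2 mm.
The elongation limit governs.

189 mm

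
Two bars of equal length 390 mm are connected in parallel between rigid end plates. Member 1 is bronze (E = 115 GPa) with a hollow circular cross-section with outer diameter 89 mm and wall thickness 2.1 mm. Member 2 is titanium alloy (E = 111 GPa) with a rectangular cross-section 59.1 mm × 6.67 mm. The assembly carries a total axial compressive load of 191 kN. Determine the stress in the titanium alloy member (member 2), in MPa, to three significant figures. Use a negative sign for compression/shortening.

A_1 = 573.3 mm².
A_2 = 394.2 mm².
Equal strain + equilibrium ⇒ each member carries load in proportion to AE: A₁E₁ = 65930000 N, A₂E₂ = 43760000 N, ΣAE = 109700000 N.
σ₂ = P·E₂/ΣAE = -191000·111000/109700000 = -193.3 MPa.

-193 MPa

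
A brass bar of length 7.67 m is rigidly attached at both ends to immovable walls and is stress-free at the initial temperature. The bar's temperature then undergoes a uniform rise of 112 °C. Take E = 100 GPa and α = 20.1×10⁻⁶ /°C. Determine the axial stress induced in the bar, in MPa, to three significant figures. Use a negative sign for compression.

-225 MPa

Free thermal expansion αLΔT = 20.1e-6 · 7670 · 112 = 17.27 mm.
The walls impose strain ε = −(17.27)/7670 = -2.2512e-03; σ = Eε = 100000 · -2.2512e-03 = -225.1 MPa.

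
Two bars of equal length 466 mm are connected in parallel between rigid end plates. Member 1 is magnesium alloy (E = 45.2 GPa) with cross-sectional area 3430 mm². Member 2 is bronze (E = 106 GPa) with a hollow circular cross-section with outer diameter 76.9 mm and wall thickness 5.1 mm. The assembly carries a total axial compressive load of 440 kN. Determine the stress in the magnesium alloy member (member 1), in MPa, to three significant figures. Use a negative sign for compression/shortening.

A_2 = 1150 mm².
Equal strain + equilibrium ⇒ each member carries load in proportion to AE: A₁E₁ = 155000000 N, A₂E₂ = 121900000 N, ΣAE = 277000000 N.
σ₁ = P·E₁/ΣAE = -440000·45200/277000000 = -71.8 MPa.

-71.8 MPa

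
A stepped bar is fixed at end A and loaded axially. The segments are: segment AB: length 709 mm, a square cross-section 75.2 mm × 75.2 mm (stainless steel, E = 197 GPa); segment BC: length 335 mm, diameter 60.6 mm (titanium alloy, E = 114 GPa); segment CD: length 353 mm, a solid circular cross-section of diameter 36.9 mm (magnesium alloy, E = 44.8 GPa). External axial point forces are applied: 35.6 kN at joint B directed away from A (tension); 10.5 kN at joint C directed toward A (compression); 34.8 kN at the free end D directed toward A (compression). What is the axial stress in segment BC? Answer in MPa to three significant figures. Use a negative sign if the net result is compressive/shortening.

-15.7 MPa

Internal axial forces (sectioning from the free end, tension +): N_CD = -34.8 kN, N_BC = -45.3 kN, N_AB = -9.7 kN.
A_BC = 2884 mm².
σ_BC = N_BC/A_BC = -45300/2884 = -15.71 MPa.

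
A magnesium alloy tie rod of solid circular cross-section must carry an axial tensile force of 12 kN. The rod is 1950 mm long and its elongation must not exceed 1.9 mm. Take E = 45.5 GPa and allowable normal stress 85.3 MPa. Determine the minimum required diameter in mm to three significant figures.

18.6 mm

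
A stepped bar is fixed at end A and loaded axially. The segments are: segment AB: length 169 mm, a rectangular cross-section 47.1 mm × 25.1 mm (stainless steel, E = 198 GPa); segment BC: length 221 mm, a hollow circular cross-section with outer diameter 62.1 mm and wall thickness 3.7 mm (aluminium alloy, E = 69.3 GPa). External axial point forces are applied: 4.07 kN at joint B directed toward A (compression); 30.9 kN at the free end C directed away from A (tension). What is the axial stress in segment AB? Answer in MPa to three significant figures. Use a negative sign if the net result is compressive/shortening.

Internal axial forces (sectioning from the free end, tension +): N_BC = 30.9 kN, N_AB = 26.83 kN.
A_AB = 1182 mm².
σ_AB = N_AB/A_AB = 26830/1182 = 22.69 MPa.

22.7 MPa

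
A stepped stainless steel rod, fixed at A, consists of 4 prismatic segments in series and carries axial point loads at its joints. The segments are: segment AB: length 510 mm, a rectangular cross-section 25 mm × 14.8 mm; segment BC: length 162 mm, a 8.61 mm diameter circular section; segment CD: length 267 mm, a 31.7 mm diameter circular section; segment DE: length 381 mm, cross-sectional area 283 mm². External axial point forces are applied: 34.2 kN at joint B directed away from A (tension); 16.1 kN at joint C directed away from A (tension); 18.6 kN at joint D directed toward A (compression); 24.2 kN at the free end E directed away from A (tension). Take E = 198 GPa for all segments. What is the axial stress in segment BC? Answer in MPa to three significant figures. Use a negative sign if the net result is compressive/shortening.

373 MPa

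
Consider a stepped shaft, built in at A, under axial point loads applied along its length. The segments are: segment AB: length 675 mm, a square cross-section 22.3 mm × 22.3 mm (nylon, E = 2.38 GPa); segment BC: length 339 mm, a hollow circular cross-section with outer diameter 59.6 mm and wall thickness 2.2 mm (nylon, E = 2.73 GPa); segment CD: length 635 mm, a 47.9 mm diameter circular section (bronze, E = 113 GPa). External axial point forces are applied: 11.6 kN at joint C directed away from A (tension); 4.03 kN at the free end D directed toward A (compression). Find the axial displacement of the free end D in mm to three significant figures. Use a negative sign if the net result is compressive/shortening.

6.67 mm

Internal axial forces (sectioning from the free end, tension +): N_CD = -4.03 kN, N_BC = 7.57 kN, N_AB = 7.57 kN.
A_AB = 497.3 mm².
A_BC = 396.7 mm².
A_CD = 1802 mm².
δ_AB = 7570·675/(497.3·2380) = 4.317 mm
δ_BC = 7570·339/(396.7·2730) = 2.369 mm
δ_CD = -4030·635/(1802·113000) = -0.01257 mm
δ = Σδ_i = 6.674 mm.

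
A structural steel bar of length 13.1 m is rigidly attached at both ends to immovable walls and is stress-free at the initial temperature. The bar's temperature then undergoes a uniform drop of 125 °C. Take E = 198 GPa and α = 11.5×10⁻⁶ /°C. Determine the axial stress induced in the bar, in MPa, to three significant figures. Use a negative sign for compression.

285 MPa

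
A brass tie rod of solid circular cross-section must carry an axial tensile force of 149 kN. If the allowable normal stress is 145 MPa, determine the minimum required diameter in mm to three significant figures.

36.2 mm

Required area A ≥ P/σ_allow = 149000/145 = 1028 mm².
For a solid circular section, d ≥ √(4A/π) = 36.17 mm.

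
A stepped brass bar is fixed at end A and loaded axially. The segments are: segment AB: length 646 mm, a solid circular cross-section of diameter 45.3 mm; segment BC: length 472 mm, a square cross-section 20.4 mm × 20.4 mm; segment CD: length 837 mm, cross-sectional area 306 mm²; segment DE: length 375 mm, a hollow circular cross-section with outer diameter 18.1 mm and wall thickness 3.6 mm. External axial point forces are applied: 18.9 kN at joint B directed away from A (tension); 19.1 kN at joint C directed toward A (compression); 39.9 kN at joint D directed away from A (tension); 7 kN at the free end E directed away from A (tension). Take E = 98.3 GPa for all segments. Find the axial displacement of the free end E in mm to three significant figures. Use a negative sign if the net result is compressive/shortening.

1.98 mm

Internal axial forces (sectioning from the free end, tension +): N_DE = 7 kN, N_CD = 46.9 kN, N_BC = 27.8 kN, N_AB = 46.7 kN.
A_AB = 1612 mm².
A_BC = 416.2 mm².
A_DE = 164 mm².
δ_AB = 46700·646/(1612·98300) = 0.1904 mm
δ_BC = 27800·472/(416.2·98300) = 0.3208 mm
δ_CD = 46900·837/(306·98300) = 1.305 mm
δ_DE = 7000·375/(164·98300) = 0.1628 mm
δ = Σδ_i = 1.979 mm.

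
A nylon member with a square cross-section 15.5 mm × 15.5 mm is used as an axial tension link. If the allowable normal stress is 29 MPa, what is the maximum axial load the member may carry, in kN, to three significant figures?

6.97 kN

A = 240.2 mm².
P_max = σ_allow · A = 29 · 240.2 = 6967 N = 6.967 kN.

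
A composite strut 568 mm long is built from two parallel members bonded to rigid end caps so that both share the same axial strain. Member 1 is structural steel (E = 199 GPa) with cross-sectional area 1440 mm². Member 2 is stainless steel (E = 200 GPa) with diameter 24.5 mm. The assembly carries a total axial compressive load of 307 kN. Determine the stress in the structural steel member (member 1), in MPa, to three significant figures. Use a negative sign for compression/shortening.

A_2 = 471.4 mm².
Equal strain + equilibrium ⇒ each member carries load in proportion to AE: A₁E₁ = 286600000 N, A₂E₂ = 94290000 N, ΣAE = 380800000 N.
σ₁ = P·E₁/ΣAE = -307000·199000/380800000 = -160.4 MPa.

-160 MPa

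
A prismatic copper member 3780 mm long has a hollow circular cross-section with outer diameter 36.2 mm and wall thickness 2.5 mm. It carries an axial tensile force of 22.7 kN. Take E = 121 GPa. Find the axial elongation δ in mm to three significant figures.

2.68 mm

A = 264.7 mm².
δ_mech = NL/(AE) = 22700·3780/(264.7·121000) = 2.679 mm.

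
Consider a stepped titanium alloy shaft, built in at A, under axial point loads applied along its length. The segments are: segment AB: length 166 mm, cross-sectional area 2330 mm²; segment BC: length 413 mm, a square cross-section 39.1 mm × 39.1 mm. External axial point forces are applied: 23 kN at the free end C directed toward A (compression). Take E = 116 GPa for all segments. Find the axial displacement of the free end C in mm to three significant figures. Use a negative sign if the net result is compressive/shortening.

-0.0677 mm

Internal axial forces (sectioning from the free end, tension +): N_BC = -23 kN, N_AB = -23 kN.
A_BC = 1529 mm².
δ_AB = -23000·166/(2330·116000) = -0.01413 mm
δ_BC = -23000·413/(1529·116000) = -0.05356 mm
δ = Σδ_i = -0.06769 mm.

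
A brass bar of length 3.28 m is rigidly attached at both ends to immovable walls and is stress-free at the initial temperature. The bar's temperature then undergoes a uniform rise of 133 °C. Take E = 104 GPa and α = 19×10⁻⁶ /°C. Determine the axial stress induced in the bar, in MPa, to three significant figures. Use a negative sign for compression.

Free thermal expansion αLΔT = 19e-6 · 3280 · 133 = 8.289 mm.
The walls impose strain ε = −(8.289)/3280 = -2.5270e-03; σ = Eε = 104000 · -2.5270e-03 = -262.8 MPa.

-263 MPa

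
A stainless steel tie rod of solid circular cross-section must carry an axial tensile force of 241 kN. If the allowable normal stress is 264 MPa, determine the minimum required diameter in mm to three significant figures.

Required area A ≥ P/σ_allow = 241000/264 = 912.9 mm².
For a solid circular section, d ≥ √(4A/π) = 34.09 mm.

34.1 mm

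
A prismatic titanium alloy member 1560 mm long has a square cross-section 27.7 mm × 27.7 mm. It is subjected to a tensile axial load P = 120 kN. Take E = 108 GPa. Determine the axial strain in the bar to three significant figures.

A = 767.3 mm².
σ = N/A = 156.4 MPa; ε = σ/E = 156.4/108000 = 1.448e-03.

0.00145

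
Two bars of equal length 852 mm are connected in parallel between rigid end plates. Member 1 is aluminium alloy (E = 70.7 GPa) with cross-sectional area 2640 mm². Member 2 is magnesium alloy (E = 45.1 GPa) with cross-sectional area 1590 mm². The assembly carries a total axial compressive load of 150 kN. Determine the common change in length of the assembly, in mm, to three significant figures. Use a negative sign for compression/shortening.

Equal strain + equilibrium ⇒ each member carries load in proportion to AE: A₁E₁ = 186600000 N, A₂E₂ = 71710000 N, ΣAE = 258400000 N.
δ = PL/ΣAE = -150000·852/258400000 = -0.4947 mm.

-0.495 mm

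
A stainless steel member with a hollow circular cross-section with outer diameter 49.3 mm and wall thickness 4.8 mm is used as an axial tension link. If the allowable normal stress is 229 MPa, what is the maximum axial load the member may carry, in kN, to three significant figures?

A = 671 mm².
P_max = σ_allow · A = 229 · 671 = 153700 N = 153.7 kN.

154 kN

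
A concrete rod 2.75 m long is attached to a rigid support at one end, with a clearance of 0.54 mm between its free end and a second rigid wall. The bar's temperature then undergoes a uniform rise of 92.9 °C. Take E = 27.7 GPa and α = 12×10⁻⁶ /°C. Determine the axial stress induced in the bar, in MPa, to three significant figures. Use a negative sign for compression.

-25.4 MPa

Free thermal expansion αLΔT = 12e-6 · 2750 · 92.9 = 3.066 mm.
The walls engage after the gap closes; constrained expansion = 3.066 − 0.54 = 2.526 mm.
The walls impose strain ε = −(2.526)/2750 = -9.1844e-04; σ = Eε = 27700 · -9.1844e-04 = -25.44 MPa.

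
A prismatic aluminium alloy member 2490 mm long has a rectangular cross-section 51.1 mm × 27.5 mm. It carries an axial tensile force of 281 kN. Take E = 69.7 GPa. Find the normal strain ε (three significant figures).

0.00287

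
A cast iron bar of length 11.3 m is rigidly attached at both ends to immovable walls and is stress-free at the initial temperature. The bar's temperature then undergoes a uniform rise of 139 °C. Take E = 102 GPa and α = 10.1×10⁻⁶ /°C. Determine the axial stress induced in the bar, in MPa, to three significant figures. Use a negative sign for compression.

Free thermal expansion αLΔT = 10.1e-6 · 11300 · 139 = 15.86 mm.
The walls impose strain ε = −(15.86)/11300 = -1.4039e-03; σ = Eε = 102000 · -1.4039e-03 = -143.2 MPa.

-143 MPa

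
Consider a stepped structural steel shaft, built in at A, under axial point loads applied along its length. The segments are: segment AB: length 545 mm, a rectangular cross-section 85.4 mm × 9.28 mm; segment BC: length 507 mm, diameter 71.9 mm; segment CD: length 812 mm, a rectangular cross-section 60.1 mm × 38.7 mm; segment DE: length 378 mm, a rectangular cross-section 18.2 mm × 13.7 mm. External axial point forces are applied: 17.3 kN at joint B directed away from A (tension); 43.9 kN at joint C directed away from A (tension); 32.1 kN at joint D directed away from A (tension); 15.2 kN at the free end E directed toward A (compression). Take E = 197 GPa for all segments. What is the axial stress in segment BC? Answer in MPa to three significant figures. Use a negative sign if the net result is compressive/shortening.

Internal axial forces (sectioning from the free end, tension +): N_DE = -15.2 kN, N_CD = 16.9 kN, N_BC = 60.8 kN, N_AB = 78.1 kN.
A_BC = 4060 mm².
σ_BC = N_BC/A_BC = 60800/4060 = 14.97 MPa.

15.0 MPa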